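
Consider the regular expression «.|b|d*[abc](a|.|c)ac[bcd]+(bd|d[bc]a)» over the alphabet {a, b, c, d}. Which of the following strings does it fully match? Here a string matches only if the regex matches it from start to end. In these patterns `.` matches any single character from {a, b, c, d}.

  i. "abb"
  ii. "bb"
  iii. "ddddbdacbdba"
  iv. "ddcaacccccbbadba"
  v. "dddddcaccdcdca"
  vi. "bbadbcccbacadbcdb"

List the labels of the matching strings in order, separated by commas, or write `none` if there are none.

iii

i → no match
ii → no match
iii → match
iv → no match
v → no match
vi → no match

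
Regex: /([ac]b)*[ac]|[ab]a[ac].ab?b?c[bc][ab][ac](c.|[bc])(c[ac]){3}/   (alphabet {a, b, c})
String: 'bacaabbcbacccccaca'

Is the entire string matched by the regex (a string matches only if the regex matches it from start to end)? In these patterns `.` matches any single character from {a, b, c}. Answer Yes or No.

Yes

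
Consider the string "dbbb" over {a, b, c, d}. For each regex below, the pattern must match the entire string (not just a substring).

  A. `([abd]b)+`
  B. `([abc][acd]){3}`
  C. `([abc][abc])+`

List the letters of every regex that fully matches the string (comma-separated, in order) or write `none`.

A

A → match
B → no match
C → no match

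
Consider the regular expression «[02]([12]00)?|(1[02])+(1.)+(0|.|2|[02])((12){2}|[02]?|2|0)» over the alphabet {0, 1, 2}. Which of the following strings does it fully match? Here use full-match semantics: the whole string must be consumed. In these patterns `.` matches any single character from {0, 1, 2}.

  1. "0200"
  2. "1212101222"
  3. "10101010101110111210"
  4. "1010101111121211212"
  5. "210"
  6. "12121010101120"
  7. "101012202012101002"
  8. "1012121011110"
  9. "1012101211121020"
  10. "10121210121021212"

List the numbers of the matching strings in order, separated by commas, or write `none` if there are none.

1, 2, 3, 4, 6, 8, 9, 10

1 → match
2 → match
3 → match
4 → match
5 → no match
6 → match
7 → no match
8 → match
9 → match
10 → match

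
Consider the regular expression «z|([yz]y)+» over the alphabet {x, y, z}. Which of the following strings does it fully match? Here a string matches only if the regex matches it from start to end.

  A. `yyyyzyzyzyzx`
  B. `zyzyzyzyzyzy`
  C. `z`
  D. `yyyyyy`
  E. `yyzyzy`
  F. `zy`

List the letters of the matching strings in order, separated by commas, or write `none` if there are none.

A → no match
B → match
C → match
D → match
E → match
F → match

B, C, D, E, F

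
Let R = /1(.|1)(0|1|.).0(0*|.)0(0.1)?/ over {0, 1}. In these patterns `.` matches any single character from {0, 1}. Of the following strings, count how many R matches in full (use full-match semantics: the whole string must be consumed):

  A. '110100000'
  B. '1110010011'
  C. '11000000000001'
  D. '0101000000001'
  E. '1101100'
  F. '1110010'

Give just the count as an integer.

A → match
B → match
C → match
D → no match — must start with '1'
E → no match
F → match
Total matched: 4

4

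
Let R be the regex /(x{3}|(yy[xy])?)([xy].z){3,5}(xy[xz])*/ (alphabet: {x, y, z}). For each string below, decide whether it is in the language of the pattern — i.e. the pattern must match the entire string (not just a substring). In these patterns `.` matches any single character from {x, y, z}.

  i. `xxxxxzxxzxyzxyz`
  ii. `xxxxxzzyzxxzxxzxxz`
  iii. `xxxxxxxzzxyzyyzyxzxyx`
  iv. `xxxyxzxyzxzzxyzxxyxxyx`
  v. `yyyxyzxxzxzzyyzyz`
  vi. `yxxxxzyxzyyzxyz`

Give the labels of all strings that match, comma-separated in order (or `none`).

i

i → match
ii → no match
iii → no match
iv → no match
v → no match
vi → no match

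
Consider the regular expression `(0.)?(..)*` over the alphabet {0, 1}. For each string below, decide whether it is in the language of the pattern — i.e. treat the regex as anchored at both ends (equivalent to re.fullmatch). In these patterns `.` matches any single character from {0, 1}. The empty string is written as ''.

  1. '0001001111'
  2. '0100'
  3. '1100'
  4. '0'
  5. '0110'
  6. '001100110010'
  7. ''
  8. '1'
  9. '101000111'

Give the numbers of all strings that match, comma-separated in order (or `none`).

1 → match
2 → match
3 → match
4 → no match
5 → match
6 → match
7 → match
8 → no match
9 → no match

1, 2, 3, 5, 6, 7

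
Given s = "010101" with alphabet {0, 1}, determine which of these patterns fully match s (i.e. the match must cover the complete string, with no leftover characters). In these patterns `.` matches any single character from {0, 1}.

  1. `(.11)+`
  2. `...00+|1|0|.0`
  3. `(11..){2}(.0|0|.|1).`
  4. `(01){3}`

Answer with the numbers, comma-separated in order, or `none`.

1 → no match — must end with "11"
2 → no match
3 → no match — must start with "11"
4 → match

4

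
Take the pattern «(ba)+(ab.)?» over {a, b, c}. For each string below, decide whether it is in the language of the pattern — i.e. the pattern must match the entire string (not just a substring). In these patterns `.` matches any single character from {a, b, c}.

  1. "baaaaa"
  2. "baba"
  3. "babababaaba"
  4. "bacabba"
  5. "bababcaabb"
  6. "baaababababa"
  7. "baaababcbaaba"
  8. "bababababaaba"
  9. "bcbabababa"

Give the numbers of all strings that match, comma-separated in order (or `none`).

2, 3, 8

1. "baaaaa" → no match
2. "baba" → match
3. "babababaaba" → match
4. "bacabba" → no match
5. "bababcaabb" → no match
6. "baaababababa" → no match
7 → no match
8 → match
9. "bcbabababa" → no match — must start with "ba"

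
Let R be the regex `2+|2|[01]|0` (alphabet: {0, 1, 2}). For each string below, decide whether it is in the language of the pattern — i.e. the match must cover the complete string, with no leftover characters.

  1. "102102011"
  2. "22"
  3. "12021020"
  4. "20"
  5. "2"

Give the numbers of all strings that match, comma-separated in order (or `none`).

2, 5

1 → no match
2 → match
3 → no match
4 → no match
5 → match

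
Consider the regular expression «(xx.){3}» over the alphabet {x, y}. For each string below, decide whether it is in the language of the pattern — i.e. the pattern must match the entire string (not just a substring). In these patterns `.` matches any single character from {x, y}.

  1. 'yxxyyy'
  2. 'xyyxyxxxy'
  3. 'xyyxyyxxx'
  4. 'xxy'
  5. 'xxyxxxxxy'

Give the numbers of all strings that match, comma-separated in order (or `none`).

5

1 → no match — must start with 'xx'
2 → no match — must start with 'xx'
3 → no match — must start with 'xx'
4 → no match
5 → match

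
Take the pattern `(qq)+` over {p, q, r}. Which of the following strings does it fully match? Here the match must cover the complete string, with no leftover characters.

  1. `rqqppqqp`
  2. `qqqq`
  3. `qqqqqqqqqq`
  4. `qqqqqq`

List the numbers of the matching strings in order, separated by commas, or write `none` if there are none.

1. `rqqppqqp` → no match — must start with `qq`
2. `qqqq` → match
3. `qqqqqqqqqq` → match
4. `qqqqqq` → match

2, 3, 4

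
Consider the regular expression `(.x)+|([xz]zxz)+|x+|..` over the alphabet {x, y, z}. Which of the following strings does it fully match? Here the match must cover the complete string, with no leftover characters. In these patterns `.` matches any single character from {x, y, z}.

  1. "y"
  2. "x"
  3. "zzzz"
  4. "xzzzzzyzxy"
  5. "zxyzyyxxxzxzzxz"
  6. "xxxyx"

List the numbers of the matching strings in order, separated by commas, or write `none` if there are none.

1 → no match
2 → match
3 → no match
4 → no match
5 → no match
6 → no match

2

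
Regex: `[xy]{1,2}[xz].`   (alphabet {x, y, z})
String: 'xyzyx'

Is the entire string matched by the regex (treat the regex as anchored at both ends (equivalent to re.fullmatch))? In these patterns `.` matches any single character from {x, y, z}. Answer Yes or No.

No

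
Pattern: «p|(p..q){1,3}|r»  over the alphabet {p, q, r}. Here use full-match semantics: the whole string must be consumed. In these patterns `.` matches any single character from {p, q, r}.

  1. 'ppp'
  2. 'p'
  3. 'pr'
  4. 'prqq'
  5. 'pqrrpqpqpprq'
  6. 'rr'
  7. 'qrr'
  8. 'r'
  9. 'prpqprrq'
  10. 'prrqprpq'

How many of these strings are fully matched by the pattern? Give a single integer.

5

1 → no match
2 → match
3 → no match
4 → match
5 → no match
6 → no match
7 → no match
8 → match
9 → match
10 → match
Total matched: 5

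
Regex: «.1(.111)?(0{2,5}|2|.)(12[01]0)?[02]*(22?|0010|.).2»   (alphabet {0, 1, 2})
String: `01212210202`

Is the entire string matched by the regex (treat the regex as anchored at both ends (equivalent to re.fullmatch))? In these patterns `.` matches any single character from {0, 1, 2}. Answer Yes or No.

No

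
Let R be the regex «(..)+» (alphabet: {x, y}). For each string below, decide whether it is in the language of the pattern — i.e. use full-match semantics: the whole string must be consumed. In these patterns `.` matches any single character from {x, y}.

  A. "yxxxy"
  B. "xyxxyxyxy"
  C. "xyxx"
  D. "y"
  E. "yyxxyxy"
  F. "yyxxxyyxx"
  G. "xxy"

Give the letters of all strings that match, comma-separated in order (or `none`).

C

A. "yxxxy" → no match
B. "xyxxyxyxy" → no match
C. "xyxx" → match
D. "y" → no match
E. "yyxxyxy" → no match
F. "yyxxxyyxx" → no match
G. "xxy" → no match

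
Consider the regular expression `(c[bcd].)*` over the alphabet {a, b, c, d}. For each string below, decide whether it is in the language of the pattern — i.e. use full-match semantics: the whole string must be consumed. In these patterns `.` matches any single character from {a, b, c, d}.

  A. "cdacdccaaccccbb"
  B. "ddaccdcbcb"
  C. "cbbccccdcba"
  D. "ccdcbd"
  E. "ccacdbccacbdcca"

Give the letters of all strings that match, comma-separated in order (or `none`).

A → no match
B → no match
C → no match
D → match
E → match

D, E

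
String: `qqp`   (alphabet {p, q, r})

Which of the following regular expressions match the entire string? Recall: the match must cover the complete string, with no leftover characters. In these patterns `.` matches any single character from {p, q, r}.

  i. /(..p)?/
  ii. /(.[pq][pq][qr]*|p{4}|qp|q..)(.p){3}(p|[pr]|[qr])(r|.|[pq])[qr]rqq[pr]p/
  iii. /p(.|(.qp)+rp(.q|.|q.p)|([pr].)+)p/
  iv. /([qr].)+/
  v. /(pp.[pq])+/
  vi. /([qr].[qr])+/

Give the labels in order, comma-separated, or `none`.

i → match
ii → no match
iii → no match — must start with `p`
iv → no match
v → no match — must start with `pp`
vi → no match

i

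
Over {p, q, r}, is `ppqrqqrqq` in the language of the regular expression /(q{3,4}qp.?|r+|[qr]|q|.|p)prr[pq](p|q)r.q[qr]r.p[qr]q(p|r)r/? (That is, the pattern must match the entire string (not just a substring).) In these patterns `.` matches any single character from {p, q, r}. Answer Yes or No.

Every match must end with `r`, but `ppqrqqrqq` does not.

No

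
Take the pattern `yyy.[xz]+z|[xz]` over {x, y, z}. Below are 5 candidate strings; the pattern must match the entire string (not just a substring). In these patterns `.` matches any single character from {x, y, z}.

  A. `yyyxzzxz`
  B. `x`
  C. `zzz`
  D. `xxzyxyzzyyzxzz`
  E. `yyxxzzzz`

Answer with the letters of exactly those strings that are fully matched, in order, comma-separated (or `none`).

A, B

A. `yyyxzzxz` → match
B. `x` → match
C. `zzz` → no match
D → no match
E. `yyxxzzzz` → no match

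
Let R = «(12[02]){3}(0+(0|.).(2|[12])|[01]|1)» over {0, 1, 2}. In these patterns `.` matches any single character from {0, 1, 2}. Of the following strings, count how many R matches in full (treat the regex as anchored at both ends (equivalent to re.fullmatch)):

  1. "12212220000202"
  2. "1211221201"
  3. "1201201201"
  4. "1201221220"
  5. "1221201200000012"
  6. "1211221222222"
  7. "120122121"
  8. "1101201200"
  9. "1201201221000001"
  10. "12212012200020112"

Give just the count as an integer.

3

1 → no match
2 → no match
3 → match
4 → match
5 → match
6 → no match
7 → no match
8 → no match — must start with "12"
9 → no match
10 → no match
Total matched: 3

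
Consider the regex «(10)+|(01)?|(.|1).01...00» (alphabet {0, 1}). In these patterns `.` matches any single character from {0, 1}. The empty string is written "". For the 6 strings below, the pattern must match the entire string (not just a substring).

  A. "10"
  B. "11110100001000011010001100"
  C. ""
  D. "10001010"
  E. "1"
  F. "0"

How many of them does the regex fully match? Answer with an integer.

A → match
B → no match
C → match
D → no match
E → no match
F → no match
Total matched: 2

2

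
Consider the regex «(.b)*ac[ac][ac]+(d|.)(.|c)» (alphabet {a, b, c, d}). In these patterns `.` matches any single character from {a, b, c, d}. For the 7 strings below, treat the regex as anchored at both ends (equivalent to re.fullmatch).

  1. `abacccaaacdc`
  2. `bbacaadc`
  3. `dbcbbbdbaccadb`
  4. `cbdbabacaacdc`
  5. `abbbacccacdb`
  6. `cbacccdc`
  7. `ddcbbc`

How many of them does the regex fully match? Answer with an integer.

6

1 → match
2 → match
3 → match
4 → match
5 → match
6 → match
7 → no match
Total matched: 6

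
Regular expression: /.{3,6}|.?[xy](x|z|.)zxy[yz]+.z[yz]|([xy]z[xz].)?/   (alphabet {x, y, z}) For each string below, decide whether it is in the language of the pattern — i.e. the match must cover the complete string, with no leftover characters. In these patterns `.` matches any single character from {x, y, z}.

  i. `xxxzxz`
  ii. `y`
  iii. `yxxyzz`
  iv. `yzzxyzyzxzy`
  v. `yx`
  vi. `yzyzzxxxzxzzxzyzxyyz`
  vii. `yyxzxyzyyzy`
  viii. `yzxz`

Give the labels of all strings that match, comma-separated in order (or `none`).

i → match
ii → no match
iii → match
iv → match
v → no match
vi → no match
vii → match
viii → match

i, iii, iv, vii, viii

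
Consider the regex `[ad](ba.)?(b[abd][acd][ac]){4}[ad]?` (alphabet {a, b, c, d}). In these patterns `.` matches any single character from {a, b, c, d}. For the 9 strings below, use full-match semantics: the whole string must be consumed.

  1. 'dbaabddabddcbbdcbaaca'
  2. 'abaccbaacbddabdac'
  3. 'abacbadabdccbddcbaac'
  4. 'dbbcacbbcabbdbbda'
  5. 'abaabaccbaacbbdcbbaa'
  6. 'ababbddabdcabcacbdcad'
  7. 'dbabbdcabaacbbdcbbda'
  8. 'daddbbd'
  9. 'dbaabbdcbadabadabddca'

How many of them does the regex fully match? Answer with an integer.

1 → match
2 → match
3 → match
4 → no match
5 → match
6 → no match
7 → match
8 → no match
9 → match
Total matched: 6

6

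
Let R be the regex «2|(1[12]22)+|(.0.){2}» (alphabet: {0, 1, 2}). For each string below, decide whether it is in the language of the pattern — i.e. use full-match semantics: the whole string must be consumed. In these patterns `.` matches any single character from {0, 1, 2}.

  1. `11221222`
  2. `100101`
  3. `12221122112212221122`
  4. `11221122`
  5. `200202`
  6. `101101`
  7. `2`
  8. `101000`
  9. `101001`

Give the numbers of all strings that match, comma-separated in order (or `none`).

1, 2, 3, 4, 5, 6, 7, 8, 9

1 → match
2 → match
3 → match
4 → match
5 → match
6 → match
7 → match
8 → match
9 → match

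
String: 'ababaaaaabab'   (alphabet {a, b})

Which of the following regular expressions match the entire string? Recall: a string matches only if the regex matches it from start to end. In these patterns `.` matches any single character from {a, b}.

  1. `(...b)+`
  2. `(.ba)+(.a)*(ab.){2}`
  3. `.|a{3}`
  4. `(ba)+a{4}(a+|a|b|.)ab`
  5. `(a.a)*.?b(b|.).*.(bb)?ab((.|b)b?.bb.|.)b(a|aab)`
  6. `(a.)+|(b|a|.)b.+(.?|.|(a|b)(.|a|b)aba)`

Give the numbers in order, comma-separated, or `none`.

6

1 → no match
2 → no match
3 → no match
4 → no match — must start with 'ba'
5 → no match
6 → match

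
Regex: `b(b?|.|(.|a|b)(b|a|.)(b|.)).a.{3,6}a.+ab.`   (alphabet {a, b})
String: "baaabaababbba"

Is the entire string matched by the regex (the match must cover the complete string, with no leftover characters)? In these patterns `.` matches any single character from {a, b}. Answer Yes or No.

No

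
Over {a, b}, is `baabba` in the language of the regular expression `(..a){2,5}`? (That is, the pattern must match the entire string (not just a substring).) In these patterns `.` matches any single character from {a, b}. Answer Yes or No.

Yes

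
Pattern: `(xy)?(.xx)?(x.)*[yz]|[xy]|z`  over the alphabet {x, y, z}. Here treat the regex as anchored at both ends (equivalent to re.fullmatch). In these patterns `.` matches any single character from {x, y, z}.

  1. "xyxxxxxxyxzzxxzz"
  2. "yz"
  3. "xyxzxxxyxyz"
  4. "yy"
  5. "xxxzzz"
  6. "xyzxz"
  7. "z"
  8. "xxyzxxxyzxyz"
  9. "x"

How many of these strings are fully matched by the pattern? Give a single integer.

1 → no match
2 → no match
3 → match
4 → no match
5 → no match
6 → no match
7 → match
8 → no match
9 → match
Total matched: 3

3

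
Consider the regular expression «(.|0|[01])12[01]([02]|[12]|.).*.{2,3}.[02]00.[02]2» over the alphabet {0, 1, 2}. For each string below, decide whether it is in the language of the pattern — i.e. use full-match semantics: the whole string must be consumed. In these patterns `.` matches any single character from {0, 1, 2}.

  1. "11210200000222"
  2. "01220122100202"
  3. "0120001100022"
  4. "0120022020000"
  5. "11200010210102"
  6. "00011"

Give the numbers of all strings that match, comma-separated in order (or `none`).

1

1 → match
2 → no match
3 → no match
4 → no match — must end with "2"
5 → no match
6 → no match — must end with "2"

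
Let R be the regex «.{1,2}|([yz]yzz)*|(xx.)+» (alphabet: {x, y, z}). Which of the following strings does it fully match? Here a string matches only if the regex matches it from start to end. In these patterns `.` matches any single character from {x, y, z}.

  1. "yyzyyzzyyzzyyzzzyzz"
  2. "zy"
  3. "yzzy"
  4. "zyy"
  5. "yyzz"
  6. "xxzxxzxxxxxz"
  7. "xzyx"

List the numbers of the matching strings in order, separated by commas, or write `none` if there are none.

2, 5, 6

1 → no match
2. "zy" → match
3. "yzzy" → no match
4. "zyy" → no match
5. "yyzz" → match
6. "xxzxxzxxxxxz" → match
7. "xzyx" → no match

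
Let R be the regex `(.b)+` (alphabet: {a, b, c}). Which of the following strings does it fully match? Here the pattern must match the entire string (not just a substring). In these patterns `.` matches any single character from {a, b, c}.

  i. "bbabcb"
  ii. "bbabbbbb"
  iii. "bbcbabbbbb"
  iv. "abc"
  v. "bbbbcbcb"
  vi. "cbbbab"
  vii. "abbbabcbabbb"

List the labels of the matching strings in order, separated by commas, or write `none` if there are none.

i, ii, iii, v, vi, vii

i. "bbabcb" → match
ii. "bbabbbbb" → match
iii. "bbcbabbbbb" → match
iv. "abc" → no match — must end with "b"
v. "bbbbcbcb" → match
vi. "cbbbab" → match
vii. "abbbabcbabbb" → match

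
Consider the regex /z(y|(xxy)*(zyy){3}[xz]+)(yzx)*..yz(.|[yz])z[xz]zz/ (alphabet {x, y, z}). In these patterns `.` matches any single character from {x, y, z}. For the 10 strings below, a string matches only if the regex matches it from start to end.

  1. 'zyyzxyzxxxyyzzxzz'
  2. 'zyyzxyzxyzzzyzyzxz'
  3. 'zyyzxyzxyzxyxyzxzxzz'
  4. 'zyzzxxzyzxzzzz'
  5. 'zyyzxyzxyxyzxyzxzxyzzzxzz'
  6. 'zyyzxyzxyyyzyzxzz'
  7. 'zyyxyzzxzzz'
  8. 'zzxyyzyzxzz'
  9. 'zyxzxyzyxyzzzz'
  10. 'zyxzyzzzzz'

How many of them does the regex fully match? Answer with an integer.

1 → no match
2 → no match — must end with 'zz'
3 → match
4 → no match
5 → no match
6 → match
7 → no match
8 → no match
9 → no match
10 → no match
Total matched: 2

2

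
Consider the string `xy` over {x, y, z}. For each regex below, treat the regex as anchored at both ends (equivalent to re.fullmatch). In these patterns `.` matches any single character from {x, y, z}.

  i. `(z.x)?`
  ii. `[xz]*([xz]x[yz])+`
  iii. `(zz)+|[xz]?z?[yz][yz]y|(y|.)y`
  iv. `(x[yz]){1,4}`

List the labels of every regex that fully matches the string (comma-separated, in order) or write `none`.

iii, iv

i → no match
ii → no match
iii → match
iv → match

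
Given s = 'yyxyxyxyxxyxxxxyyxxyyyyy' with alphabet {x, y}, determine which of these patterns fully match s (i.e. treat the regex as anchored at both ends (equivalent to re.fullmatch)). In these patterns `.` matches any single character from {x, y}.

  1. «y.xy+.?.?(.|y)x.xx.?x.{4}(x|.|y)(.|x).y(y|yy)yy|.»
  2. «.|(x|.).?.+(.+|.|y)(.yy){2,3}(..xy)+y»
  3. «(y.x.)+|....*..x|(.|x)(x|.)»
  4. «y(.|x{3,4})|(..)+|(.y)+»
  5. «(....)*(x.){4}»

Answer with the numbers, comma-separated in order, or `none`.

1, 4

1 → match
2 → no match
3 → no match
4 → match
5 → no match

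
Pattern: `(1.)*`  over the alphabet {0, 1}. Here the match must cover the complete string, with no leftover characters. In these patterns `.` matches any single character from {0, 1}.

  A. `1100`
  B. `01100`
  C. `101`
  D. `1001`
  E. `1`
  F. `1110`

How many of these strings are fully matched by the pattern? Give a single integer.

A → no match
B → no match
C → no match
D → no match
E → no match
F → match
Total matched: 1

1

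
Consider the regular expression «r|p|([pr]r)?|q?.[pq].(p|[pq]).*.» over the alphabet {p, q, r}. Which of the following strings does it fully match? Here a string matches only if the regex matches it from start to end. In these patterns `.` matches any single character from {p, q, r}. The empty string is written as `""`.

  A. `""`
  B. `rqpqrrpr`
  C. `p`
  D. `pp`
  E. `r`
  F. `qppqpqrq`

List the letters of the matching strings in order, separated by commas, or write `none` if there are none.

A → match
B → match
C → match
D → no match
E → match
F → match

A, B, C, E, F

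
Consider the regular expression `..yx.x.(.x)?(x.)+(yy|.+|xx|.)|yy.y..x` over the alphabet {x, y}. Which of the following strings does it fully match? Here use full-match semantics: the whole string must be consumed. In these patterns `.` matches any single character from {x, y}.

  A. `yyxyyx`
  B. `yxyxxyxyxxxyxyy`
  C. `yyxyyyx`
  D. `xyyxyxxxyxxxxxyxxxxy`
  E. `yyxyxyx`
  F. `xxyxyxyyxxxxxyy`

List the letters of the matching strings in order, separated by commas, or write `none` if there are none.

A → no match
B → no match
C → match
D → match
E → match
F → match

C, D, E, F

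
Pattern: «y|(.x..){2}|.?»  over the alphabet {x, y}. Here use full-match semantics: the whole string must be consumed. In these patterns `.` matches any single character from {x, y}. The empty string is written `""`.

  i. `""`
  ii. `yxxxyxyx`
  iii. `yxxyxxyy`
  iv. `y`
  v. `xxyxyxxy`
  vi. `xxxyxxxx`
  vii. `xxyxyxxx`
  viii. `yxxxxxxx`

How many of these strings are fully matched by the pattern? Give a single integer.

i → match
ii → match
iii → match
iv → match
v → match
vi → match
vii → match
viii → match
Total matched: 8

8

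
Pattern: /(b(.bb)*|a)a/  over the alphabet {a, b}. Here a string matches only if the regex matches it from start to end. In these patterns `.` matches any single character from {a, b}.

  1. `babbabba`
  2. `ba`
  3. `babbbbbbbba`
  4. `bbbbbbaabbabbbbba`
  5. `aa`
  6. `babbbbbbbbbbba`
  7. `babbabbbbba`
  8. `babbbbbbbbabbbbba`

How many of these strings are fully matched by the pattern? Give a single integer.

7

1 → match
2 → match
3 → match
4 → no match
5 → match
6 → match
7 → match
8 → match
Total matched: 7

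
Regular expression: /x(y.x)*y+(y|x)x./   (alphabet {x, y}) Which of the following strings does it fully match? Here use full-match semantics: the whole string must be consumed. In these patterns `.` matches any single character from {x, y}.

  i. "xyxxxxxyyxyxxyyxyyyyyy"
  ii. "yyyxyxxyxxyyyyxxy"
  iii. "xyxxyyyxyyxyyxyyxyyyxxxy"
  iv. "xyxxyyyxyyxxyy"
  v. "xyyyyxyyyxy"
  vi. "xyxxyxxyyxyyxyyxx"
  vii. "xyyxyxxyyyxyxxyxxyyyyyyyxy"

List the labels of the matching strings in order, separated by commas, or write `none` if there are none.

vi

i → no match
ii → no match — must start with "x"
iii → no match
iv → no match
v → no match
vi → match
vii → no match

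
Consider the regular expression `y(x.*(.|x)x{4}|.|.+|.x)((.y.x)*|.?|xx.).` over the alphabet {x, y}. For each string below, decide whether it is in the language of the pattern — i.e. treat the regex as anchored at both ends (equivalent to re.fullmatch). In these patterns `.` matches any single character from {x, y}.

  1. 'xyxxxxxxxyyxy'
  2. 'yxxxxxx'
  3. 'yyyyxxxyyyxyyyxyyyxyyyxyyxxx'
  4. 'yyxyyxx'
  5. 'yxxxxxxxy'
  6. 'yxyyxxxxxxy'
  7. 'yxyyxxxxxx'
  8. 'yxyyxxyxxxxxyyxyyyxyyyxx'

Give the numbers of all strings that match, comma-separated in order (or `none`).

1 → no match — must start with 'y'
2. 'yxxxxxx' → match
3 → match
4. 'yyxyyxx' → match
5. 'yxxxxxxxy' → match
6. 'yxyyxxxxxxy' → match
7. 'yxyyxxxxxx' → match
8 → match

2, 3, 4, 5, 6, 7, 8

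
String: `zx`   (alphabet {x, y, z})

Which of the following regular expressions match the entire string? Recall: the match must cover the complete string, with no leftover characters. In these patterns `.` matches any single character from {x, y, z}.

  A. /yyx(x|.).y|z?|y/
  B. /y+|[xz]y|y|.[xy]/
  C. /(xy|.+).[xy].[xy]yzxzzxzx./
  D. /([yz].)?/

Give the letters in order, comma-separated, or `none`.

B, D

A → no match
B → match
C → no match
D → match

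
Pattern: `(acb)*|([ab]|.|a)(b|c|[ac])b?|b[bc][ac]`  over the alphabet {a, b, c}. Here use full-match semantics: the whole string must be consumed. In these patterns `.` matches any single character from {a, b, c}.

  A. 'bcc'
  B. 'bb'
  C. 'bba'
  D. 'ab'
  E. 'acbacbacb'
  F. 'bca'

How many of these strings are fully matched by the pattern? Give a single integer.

6

A → match
B → match
C → match
D → match
E → match
F → match
Total matched: 6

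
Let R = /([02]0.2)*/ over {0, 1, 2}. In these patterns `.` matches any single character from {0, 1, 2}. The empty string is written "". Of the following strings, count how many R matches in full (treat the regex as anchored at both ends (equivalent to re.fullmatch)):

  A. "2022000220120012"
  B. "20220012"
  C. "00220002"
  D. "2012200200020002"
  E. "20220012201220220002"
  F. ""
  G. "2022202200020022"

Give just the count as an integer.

7

A → match
B → match
C → match
D → match
E → match
F → match
G → match
Total matched: 7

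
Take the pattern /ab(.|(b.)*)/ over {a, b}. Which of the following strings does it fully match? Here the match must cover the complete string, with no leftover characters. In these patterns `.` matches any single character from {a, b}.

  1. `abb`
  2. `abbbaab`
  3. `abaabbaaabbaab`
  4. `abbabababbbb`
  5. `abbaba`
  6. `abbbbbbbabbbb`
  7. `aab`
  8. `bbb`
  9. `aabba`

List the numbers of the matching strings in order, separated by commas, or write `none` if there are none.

1, 4, 5

1 → match
2 → no match
3 → no match
4 → match
5 → match
6 → no match
7 → no match — must start with `ab`
8 → no match — must start with `ab`
9 → no match — must start with `ab`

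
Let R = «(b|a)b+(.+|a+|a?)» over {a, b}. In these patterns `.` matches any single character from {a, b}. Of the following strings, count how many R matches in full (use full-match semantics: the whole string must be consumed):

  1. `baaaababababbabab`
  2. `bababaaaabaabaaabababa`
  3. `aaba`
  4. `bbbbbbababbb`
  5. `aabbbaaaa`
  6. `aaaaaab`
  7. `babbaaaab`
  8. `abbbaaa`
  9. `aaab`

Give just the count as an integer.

1 → no match
2 → no match
3 → no match
4 → match
5 → no match
6 → no match
7 → no match
8 → match
9 → no match
Total matched: 2

2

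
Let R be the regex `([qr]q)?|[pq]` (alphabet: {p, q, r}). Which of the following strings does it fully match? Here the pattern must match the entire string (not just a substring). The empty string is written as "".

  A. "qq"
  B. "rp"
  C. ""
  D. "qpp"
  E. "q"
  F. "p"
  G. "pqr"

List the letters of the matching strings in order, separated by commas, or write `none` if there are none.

A → match
B → no match
C → match
D → no match
E → match
F → match
G → no match

A, C, E, F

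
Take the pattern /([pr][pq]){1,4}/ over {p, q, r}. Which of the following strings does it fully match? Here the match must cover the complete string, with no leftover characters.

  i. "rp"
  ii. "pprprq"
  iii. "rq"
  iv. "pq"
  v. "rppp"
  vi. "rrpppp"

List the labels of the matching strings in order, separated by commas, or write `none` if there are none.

i. "rp" → match
ii. "pprprq" → match
iii. "rq" → match
iv. "pq" → match
v. "rppp" → match
vi. "rrpppp" → no match

i, ii, iii, iv, v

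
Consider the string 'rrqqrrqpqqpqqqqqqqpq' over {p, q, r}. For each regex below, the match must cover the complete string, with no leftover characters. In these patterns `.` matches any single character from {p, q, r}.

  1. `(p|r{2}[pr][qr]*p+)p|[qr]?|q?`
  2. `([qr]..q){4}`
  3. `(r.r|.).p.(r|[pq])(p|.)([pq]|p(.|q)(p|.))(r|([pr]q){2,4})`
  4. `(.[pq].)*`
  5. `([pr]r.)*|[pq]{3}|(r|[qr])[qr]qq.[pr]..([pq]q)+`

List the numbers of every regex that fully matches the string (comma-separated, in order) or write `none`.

1 → no match
2 → no match
3 → no match
4 → no match
5 → match

5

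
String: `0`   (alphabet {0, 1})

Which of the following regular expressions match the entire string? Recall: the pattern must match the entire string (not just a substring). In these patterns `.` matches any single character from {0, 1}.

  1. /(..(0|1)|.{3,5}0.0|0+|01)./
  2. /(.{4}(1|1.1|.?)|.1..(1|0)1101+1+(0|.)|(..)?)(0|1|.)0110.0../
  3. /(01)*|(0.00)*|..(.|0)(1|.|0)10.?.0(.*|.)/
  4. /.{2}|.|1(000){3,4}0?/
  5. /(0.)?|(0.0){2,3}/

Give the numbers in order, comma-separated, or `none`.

4

1 → no match
2 → no match
3 → no match
4 → match
5 → no match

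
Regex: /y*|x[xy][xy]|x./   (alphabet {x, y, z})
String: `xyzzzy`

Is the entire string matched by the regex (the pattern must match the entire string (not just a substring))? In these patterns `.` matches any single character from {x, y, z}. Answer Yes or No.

No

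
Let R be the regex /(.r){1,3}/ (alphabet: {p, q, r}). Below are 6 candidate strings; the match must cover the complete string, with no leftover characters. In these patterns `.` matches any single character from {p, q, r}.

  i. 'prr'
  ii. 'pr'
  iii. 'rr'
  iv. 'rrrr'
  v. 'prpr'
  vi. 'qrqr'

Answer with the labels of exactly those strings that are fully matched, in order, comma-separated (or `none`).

i → no match
ii → match
iii → match
iv → match
v → match
vi → match

ii, iii, iv, v, vi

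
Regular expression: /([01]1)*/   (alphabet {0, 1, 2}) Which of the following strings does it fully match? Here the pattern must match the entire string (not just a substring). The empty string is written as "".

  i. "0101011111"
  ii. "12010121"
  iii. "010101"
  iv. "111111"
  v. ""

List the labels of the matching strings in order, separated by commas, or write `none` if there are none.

i, iii, iv, v

i. "0101011111" → match
ii. "12010121" → no match
iii. "010101" → match
iv. "111111" → match
v. "" → match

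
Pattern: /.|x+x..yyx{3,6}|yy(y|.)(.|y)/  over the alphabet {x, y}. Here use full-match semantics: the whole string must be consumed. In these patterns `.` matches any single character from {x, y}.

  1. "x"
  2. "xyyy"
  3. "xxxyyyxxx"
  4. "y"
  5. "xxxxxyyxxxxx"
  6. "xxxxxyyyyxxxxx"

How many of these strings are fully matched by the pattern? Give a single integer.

5

1 → match
2 → no match
3 → match
4 → match
5 → match
6 → match
Total matched: 5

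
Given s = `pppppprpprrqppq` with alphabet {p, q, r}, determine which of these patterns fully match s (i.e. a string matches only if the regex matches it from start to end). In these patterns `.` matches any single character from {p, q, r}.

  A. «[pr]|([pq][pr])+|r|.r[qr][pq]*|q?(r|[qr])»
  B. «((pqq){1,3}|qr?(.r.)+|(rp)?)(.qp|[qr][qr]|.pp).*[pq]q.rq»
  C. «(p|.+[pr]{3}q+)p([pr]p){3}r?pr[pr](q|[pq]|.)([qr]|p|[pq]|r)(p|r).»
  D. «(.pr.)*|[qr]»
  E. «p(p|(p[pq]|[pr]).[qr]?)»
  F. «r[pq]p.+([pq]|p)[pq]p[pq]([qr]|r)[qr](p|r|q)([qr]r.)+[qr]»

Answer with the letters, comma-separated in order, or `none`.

A → no match
B → no match — must end with `rq`
C → match
D → no match
E → no match
F → no match — must start with `r`

C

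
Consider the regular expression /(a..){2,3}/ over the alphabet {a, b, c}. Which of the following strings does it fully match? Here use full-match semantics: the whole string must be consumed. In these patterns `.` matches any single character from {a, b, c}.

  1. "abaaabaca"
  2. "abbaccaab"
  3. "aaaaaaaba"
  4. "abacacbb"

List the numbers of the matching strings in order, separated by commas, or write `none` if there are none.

1 → match
2 → match
3 → match
4 → no match

1, 2, 3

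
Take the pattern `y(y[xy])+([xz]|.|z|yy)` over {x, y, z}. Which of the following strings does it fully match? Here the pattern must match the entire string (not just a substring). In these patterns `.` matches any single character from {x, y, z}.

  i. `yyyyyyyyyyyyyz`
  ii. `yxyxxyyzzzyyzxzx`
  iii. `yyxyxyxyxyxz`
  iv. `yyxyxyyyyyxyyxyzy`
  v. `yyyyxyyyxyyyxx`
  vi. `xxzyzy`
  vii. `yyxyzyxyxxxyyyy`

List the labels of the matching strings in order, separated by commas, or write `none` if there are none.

i, iii, v

i → match
ii → no match — must start with `yy`
iii → match
iv → no match
v → match
vi → no match — must start with `yy`
vii → no match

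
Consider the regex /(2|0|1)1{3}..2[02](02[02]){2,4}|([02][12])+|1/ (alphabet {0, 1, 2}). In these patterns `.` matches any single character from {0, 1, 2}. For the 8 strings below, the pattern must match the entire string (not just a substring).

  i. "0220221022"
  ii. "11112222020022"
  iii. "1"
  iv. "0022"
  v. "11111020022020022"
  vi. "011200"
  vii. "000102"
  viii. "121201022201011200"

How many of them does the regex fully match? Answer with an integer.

i → no match
ii → match
iii → match
iv → no match
v → match
vi → no match
vii → no match
viii → no match
Total matched: 3

3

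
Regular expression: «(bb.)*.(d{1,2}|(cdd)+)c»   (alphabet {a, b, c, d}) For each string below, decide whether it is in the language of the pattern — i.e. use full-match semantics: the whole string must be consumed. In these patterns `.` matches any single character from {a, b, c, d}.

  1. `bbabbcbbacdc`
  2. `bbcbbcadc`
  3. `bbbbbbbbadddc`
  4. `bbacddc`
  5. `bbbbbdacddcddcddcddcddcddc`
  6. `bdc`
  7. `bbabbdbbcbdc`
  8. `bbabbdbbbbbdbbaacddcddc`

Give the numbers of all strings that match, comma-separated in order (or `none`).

1 → match
2 → match
3 → match
4 → match
5 → match
6 → match
7 → match
8 → match

1, 2, 3, 4, 5, 6, 7, 8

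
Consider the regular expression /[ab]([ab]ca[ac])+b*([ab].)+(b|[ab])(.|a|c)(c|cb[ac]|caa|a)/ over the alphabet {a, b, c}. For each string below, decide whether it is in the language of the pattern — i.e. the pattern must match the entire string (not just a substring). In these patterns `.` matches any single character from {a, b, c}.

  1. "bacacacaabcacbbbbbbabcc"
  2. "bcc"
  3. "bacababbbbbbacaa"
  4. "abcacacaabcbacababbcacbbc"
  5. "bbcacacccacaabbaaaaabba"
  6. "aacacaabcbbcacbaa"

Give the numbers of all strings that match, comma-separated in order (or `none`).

1

1 → match
2 → no match
3 → no match
4 → no match
5 → no match
6 → no match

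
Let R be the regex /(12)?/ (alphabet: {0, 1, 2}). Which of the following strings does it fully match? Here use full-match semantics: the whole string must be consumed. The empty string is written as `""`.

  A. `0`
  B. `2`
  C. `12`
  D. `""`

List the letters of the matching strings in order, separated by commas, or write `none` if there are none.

A → no match
B → no match
C → match
D → match

C, D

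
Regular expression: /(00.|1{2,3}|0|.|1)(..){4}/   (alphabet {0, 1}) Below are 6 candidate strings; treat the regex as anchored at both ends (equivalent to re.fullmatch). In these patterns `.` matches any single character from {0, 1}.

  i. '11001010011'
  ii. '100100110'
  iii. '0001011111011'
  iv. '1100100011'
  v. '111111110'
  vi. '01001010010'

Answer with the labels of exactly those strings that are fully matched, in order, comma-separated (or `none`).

ii, iv, v

i → no match
ii → match
iii → no match
iv → match
v → match
vi → no match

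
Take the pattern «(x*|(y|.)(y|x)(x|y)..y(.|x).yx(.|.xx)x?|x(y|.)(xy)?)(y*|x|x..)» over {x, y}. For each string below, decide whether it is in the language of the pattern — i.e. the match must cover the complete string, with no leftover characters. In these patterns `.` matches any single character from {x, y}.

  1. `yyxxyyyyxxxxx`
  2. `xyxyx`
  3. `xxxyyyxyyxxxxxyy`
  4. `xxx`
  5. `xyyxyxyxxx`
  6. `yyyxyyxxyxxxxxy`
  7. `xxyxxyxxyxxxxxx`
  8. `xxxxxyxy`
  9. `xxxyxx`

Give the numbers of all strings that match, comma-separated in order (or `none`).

1 → no match
2 → match
3 → match
4 → match
5 → no match
6 → match
7 → match
8 → no match
9 → no match

2, 3, 4, 6, 7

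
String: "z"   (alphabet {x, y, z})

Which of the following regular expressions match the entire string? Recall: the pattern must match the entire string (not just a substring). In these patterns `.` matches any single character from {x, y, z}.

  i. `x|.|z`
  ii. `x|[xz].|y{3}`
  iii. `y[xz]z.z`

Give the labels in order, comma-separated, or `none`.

i

i → match
ii → no match
iii → no match — must start with "y"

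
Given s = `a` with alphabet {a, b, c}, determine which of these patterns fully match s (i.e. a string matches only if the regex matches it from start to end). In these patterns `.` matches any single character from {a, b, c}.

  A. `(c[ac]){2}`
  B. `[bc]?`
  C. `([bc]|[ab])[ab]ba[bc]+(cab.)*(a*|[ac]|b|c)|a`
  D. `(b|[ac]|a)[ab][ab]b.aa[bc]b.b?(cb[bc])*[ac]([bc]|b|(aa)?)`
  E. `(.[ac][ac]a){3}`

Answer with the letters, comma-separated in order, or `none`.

A → no match — must start with `c`
B → no match
C → match
D → no match
E → no match

C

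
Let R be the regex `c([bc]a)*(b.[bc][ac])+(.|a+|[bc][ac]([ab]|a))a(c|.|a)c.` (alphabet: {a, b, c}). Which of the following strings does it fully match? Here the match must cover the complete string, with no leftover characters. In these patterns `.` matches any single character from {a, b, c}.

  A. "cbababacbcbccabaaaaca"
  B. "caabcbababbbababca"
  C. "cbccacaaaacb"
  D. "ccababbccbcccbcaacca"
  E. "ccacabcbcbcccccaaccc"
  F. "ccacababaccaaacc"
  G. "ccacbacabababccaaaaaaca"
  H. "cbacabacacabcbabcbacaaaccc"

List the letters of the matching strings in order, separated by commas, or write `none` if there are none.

C, D, E, F, H

A → no match
B → no match
C → match
D → match
E → match
F → match
G → no match
H → match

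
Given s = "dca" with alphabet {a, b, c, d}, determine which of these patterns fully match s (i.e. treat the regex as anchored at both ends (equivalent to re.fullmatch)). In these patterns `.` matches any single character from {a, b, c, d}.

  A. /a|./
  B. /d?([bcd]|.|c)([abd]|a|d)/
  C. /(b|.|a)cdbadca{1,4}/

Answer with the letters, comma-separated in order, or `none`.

A → no match
B → match
C → no match

B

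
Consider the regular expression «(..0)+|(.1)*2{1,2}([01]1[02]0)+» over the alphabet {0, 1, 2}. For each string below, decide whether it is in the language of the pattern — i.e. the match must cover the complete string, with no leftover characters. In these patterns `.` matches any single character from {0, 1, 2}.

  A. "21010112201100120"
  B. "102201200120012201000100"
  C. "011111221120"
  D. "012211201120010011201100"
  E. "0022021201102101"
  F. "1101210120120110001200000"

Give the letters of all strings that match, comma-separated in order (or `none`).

C, D

A → no match
B → no match
C → match
D → match
E → no match — must end with "0"
F → no match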